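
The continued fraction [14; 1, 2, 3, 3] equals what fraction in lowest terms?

485/33

Using pₖ = aₖpₖ₋₁ + pₖ₋₂ and qₖ = aₖqₖ₋₁ + qₖ₋₂:
  k=0: a=14, p=14, q=1
  k=1: a=1, p=15, q=1
  k=2: a=2, p=44, q=3
  k=3: a=3, p=147, q=10
  k=4: a=3, p=485, q=33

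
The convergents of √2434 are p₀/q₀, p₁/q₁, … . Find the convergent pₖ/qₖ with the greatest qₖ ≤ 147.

√2434 = [49; 2, 1, 48, 1, 2, 98, …] (period length 6).
Convergents:
  p_0/q_0 = 49/1
  p_1/q_1 = 99/2
  p_2/q_2 = 148/3
  p_3/q_3 = 7203/146
  p_4/q_4 = 7351/149
q_3 = 146 ≤ 147 < 149 = q_4, so the answer is 7203/146.

7203/146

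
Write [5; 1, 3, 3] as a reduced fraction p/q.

Fold from the inside: start with 3/1.
  3 + 1/3 = 10/3
  1 + 3/10 = 13/10
  5 + 10/13 = 75/13

75/13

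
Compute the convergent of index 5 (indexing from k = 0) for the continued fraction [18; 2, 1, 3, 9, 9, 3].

Using pₖ = aₖpₖ₋₁ + pₖ₋₂, qₖ = aₖqₖ₋₁ + qₖ₋₂ (with p₋₁=1, p₋₂=0, q₋₁=0, q₋₂=1):
  k=0: a=18, p=18, q=1
  k=1: a=2, p=37, q=2
  k=2: a=1, p=55, q=3
  k=3: a=3, p=202, q=11
  k=4: a=9, p=1873, q=102
  k=5: a=9, p=17059, q=929

17059/929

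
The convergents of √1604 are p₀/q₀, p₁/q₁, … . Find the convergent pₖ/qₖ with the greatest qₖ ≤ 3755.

√1604 = [40; 20, 80, …] (period length 2).
Convergents:
  p_0/q_0 = 40/1
  p_1/q_1 = 801/20
  p_2/q_2 = 64120/1601
  p_3/q_3 = 1283201/32040
q_2 = 1601 ≤ 3755 < 32040 = q_3, so the answer is 64120/1601.

64120/1601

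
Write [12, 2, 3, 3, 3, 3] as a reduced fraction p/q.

3121/251

Using pₖ = aₖpₖ₋₁ + pₖ₋₂ and qₖ = aₖqₖ₋₁ + qₖ₋₂:
  k=0: a=12, p=12, q=1
  k=1: a=2, p=25, q=2
  k=2: a=3, p=87, q=7
  k=3: a=3, p=286, q=23
  k=4: a=3, p=945, q=76
  k=5: a=3, p=3121, q=251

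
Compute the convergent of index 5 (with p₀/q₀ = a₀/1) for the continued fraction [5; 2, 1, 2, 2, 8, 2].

859/160

Using pₖ = aₖpₖ₋₁ + pₖ₋₂, qₖ = aₖqₖ₋₁ + qₖ₋₂ (with p₋₁=1, p₋₂=0, q₋₁=0, q₋₂=1):
  k=0: a=5, p=5, q=1
  k=1: a=2, p=11, q=2
  k=2: a=1, p=16, q=3
  k=3: a=2, p=43, q=8
  k=4: a=2, p=102, q=19
  k=5: a=8, p=859, q=160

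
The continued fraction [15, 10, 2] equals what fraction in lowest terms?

317/21

Using pₖ = aₖpₖ₋₁ + pₖ₋₂ and qₖ = aₖqₖ₋₁ + qₖ₋₂:
  k=0: a=15, p=15, q=1
  k=1: a=10, p=151, q=10
  k=2: a=2, p=317, q=21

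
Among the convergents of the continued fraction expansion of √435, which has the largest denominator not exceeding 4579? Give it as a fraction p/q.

√435 = [20; 1, 5, 1, 40, …] (period length 4).
Convergents:
  p_0/q_0 = 20/1
  p_1/q_1 = 21/1
  p_2/q_2 = 125/6
  p_3/q_3 = 146/7
  p_4/q_4 = 5965/286
  p_5/q_5 = 6111/293
  p_6/q_6 = 36520/1751
  p_7/q_7 = 42631/2044
  p_8/q_8 = 1741760/83511
q_7 = 2044 ≤ 4579 < 83511 = q_8, so the answer is 42631/2044.

42631/2044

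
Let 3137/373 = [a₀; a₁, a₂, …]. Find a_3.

3137 = 8·373 + 153   →  a_0 = 8
373 = 2·153 + 67   →  a_1 = 2
153 = 2·67 + 19   →  a_2 = 2
67 = 3·19 + 10   →  a_3 = 3

3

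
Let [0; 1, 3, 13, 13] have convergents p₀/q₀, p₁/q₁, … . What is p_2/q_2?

3/4

Using pₖ = aₖpₖ₋₁ + pₖ₋₂, qₖ = aₖqₖ₋₁ + qₖ₋₂ (with p₋₁=1, p₋₂=0, q₋₁=0, q₋₂=1):
  k=0: a=0, p=0, q=1
  k=1: a=1, p=1, q=1
  k=2: a=3, p=3, q=4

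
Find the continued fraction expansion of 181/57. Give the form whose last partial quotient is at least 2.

[3; 5, 1, 2, 3]

181 = 3·57 + 10
57 = 5·10 + 7
10 = 1·7 + 3
7 = 2·3 + 1
3 = 3·1 + 0  (stop)
So 181/57 = [3; 5, 1, 2, 3].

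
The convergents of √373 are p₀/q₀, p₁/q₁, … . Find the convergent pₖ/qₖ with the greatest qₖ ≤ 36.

√373 = [19; 3, 5, 5, 3, 38, …] (period length 5).
Convergents:
  p_0/q_0 = 19/1
  p_1/q_1 = 58/3
  p_2/q_2 = 309/16
  p_3/q_3 = 1603/83
q_2 = 16 ≤ 36 < 83 = q_3, so the answer is 309/16.

309/16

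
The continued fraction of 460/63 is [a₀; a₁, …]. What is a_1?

460 = 7·63 + 19   →  a_0 = 7
63 = 3·19 + 6   →  a_1 = 3

3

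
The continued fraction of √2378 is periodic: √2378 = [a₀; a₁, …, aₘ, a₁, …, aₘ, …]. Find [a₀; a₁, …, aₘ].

a₀ = ⌊√2378⌋ = 48.
With m₀=0, d₀=1 and mₖ₊₁ = dₖaₖ − mₖ, dₖ₊₁ = (n − mₖ₊₁²)/dₖ, aₖ₊₁ = ⌊(a₀+mₖ₊₁)/dₖ₊₁⌋:
  k=1: m=48, d=74, a=1
  k=2: m=26, d=23, a=3
  k=3: m=43, d=23, a=3
  k=4: m=26, d=74, a=1
  k=5: m=48, d=1, a=96
d=1 and a=2a₀=96 at k=5, so the next step gives (m, d) = (48, 74) again — its k=1 value — and the period has length 5.

[48; 1, 3, 3, 1, 96]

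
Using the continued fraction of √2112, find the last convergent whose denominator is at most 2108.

96141/2092

√2112 = [45; 1, 21, 1, 90, …] (period length 4).
Convergents:
  p_0/q_0 = 45/1
  p_1/q_1 = 46/1
  p_2/q_2 = 1011/22
  p_3/q_3 = 1057/23
  p_4/q_4 = 96141/2092
  p_5/q_5 = 97198/2115
q_4 = 2092 ≤ 2108 < 2115 = q_5, so the answer is 96141/2092.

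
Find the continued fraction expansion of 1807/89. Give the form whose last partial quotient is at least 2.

1807 = 20*89 + 27
89 = 3*27 + 8
27 = 3*8 + 3
8 = 2*3 + 2
3 = 1*2 + 1
2 = 2*1 + 0  (stop)
So 1807/89 = [20; 3, 3, 2, 1, 2].

[20; 3, 3, 2, 1, 2]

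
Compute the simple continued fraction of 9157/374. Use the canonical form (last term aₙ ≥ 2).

9157 = 24·374 + 181
374 = 2·181 + 12
181 = 15·12 + 1
12 = 12·1 + 0  (stop)
So 9157/374 = [24; 2, 15, 12].

[24; 2, 15, 12]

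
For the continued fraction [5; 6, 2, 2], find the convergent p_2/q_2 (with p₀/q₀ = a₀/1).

67/13

Using pₖ = aₖpₖ₋₁ + pₖ₋₂, qₖ = aₖqₖ₋₁ + qₖ₋₂ (with p₋₁=1, p₋₂=0, q₋₁=0, q₋₂=1):
  k=0: a=5, p=5, q=1
  k=1: a=6, p=31, q=6
  k=2: a=2, p=67, q=13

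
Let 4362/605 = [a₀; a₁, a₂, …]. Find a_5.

3

4362 = 7·605 + 127   →  a_0 = 7
605 = 4·127 + 97   →  a_1 = 4
127 = 1·97 + 30   →  a_2 = 1
97 = 3·30 + 7   →  a_3 = 3
30 = 4·7 + 2   →  a_4 = 4
7 = 3·2 + 1   →  a_5 = 3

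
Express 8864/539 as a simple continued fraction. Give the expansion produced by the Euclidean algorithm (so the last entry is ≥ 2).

[16; 2, 4, 14, 1, 3]

8864 = 16·539 + 240
539 = 2·240 + 59
240 = 4·59 + 4
59 = 14·4 + 3
4 = 1·3 + 1
3 = 3·1 + 0  (stop)
So 8864/539 = [16; 2, 4, 14, 1, 3].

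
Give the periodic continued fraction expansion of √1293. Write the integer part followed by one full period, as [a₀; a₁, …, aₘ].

a₀ = ⌊√1293⌋ = 35.
With m₀=0, d₀=1 and mₖ₊₁ = dₖaₖ − mₖ, dₖ₊₁ = (n − mₖ₊₁²)/dₖ, aₖ₊₁ = ⌊(a₀+mₖ₊₁)/dₖ₊₁⌋:
  k=1: m=35, d=68, a=1
  k=2: m=33, d=3, a=22
  k=3: m=33, d=68, a=1
  k=4: m=35, d=1, a=70
d=1 and a=2a₀=70 at k=4, so the next step gives (m, d) = (35, 68) again — its k=1 value — and the period has length 4.

[35; 1, 22, 1, 70]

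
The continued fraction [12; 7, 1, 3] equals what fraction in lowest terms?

376/31

Fold from the inside: start with 3/1.
  1 + 1/3 = 4/3
  7 + 3/4 = 31/4
  12 + 4/31 = 376/31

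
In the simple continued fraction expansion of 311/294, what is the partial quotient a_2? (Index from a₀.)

3

311 = 1·294 + 17   →  a_0 = 1
294 = 17·17 + 5   →  a_1 = 17
17 = 3·5 + 2   →  a_2 = 3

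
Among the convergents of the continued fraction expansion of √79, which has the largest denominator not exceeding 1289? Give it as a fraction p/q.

√79 = [8; 1, 7, 1, 16, …] (period length 4).
Convergents:
  p_0/q_0 = 8/1
  p_1/q_1 = 9/1
  p_2/q_2 = 71/8
  p_3/q_3 = 80/9
  p_4/q_4 = 1351/152
  p_5/q_5 = 1431/161
  p_6/q_6 = 11368/1279
  p_7/q_7 = 12799/1440
q_6 = 1279 ≤ 1289 < 1440 = q_7, so the answer is 11368/1279.

11368/1279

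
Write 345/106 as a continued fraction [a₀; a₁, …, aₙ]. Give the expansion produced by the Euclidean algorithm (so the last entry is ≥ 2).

[3; 3, 1, 12, 2]

345 = 3·106 + 27
106 = 3·27 + 25
27 = 1·25 + 2
25 = 12·2 + 1
2 = 2·1 + 0  (stop)
So 345/106 = [3; 3, 1, 12, 2].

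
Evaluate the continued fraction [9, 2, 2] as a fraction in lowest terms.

47/5

Fold from the inside: start with 2/1.
  2 + 1/2 = 5/2
  9 + 2/5 = 47/5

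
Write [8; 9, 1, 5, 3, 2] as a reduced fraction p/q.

Fold from the inside: start with 2/1.
  3 + 1/2 = 7/2
  5 + 2/7 = 37/7
  1 + 7/37 = 44/37
  9 + 37/44 = 433/44
  8 + 44/433 = 3508/433

3508/433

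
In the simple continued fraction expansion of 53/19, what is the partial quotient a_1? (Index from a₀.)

1

53 = 2·19 + 15   →  a_0 = 2
19 = 1·15 + 4   →  a_1 = 1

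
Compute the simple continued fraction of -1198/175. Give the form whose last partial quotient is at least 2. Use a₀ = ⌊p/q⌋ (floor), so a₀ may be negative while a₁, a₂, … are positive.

-1198 = -7*175 + 27
175 = 6*27 + 13
27 = 2*13 + 1
13 = 13*1 + 0  (stop)
So -1198/175 = [-7; 6, 2, 13].

[-7; 6, 2, 13]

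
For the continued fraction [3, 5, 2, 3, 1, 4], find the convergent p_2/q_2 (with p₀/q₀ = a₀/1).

Using pₖ = aₖpₖ₋₁ + pₖ₋₂, qₖ = aₖqₖ₋₁ + qₖ₋₂ (with p₋₁=1, p₋₂=0, q₋₁=0, q₋₂=1):
  k=0: a=3, p=3, q=1
  k=1: a=5, p=16, q=5
  k=2: a=2, p=35, q=11

35/11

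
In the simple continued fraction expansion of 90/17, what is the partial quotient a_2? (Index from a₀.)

2

90 = 5·17 + 5   →  a_0 = 5
17 = 3·5 + 2   →  a_1 = 3
5 = 2·2 + 1   →  a_2 = 2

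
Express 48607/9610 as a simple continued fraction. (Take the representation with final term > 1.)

[5; 17, 3, 1, 19, 7]

48607 = 5·9610 + 557
9610 = 17·557 + 141
557 = 3·141 + 134
141 = 1·134 + 7
134 = 19·7 + 1
7 = 7·1 + 0  (stop)
So 48607/9610 = [5; 17, 3, 1, 19, 7].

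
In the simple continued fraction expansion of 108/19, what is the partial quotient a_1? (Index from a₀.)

1

108 = 5·19 + 13   →  a_0 = 5
19 = 1·13 + 6   →  a_1 = 1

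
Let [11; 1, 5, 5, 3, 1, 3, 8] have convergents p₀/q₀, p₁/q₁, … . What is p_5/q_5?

1539/130

Using pₖ = aₖpₖ₋₁ + pₖ₋₂, qₖ = aₖqₖ₋₁ + qₖ₋₂ (with p₋₁=1, p₋₂=0, q₋₁=0, q₋₂=1):
  k=0: a=11, p=11, q=1
  k=1: a=1, p=12, q=1
  k=2: a=5, p=71, q=6
  k=3: a=5, p=367, q=31
  k=4: a=3, p=1172, q=99
  k=5: a=1, p=1539, q=130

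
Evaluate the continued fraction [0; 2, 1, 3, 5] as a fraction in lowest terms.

Fold from the inside: start with 5/1.
  3 + 1/5 = 16/5
  1 + 5/16 = 21/16
  2 + 16/21 = 58/21
  0 + 21/58 = 21/58

21/58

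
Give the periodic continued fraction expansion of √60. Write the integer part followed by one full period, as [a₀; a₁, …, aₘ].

[7; 1, 2, 1, 14]

a₀ = ⌊√60⌋ = 7.
With m₀=0, d₀=1 and mₖ₊₁ = dₖaₖ − mₖ, dₖ₊₁ = (n − mₖ₊₁²)/dₖ, aₖ₊₁ = ⌊(a₀+mₖ₊₁)/dₖ₊₁⌋:
  k=1: m=7, d=11, a=1
  k=2: m=4, d=4, a=2
  k=3: m=4, d=11, a=1
  k=4: m=7, d=1, a=14
d=1 and a=2a₀=14 at k=4, so the next step gives (m, d) = (7, 11) again — its k=1 value — and the period has length 4.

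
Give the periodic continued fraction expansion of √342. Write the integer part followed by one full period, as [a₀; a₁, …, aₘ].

a₀ = ⌊√342⌋ = 18.
With m₀=0, d₀=1 and mₖ₊₁ = dₖaₖ − mₖ, dₖ₊₁ = (n − mₖ₊₁²)/dₖ, aₖ₊₁ = ⌊(a₀+mₖ₊₁)/dₖ₊₁⌋:
  k=1: m=18, d=18, a=2
  k=2: m=18, d=1, a=36
d=1 and a=2a₀=36 at k=2, so the next step gives (m, d) = (18, 18) again — its k=1 value — and the period has length 2.

[18; 2, 36]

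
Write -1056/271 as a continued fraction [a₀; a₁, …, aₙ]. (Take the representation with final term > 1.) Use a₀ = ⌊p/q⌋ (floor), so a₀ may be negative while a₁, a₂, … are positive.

[-4; 9, 1, 2, 9]

-1056 = -4×271 + 28
271 = 9×28 + 19
28 = 1×19 + 9
19 = 2×9 + 1
9 = 9×1 + 0  (stop)
So -1056/271 = [-4; 9, 1, 2, 9].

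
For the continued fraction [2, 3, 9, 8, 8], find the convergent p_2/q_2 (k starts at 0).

65/28

Using pₖ = aₖpₖ₋₁ + pₖ₋₂, qₖ = aₖqₖ₋₁ + qₖ₋₂ (with p₋₁=1, p₋₂=0, q₋₁=0, q₋₂=1):
  k=0: a=2, p=2, q=1
  k=1: a=3, p=7, q=3
  k=2: a=9, p=65, q=28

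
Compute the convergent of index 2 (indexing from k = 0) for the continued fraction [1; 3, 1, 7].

5/4

Using pₖ = aₖpₖ₋₁ + pₖ₋₂, qₖ = aₖqₖ₋₁ + qₖ₋₂ (with p₋₁=1, p₋₂=0, q₋₁=0, q₋₂=1):
  k=0: a=1, p=1, q=1
  k=1: a=3, p=4, q=3
  k=2: a=1, p=5, q=4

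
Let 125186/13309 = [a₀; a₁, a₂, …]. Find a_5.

7

125186 = 9·13309 + 5405   →  a_0 = 9
13309 = 2·5405 + 2499   →  a_1 = 2
5405 = 2·2499 + 407   →  a_2 = 2
2499 = 6·407 + 57   →  a_3 = 6
407 = 7·57 + 8   →  a_4 = 7
57 = 7·8 + 1   →  a_5 = 7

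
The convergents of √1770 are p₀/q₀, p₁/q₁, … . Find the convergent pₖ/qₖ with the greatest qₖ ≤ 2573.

49518/1177

√1770 = [42; 14, 84, …] (period length 2).
Convergents:
  p_0/q_0 = 42/1
  p_1/q_1 = 589/14
  p_2/q_2 = 49518/1177
  p_3/q_3 = 693841/16492
q_2 = 1177 ≤ 2573 < 16492 = q_3, so the answer is 49518/1177.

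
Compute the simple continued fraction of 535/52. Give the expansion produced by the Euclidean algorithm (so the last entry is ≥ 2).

[10; 3, 2, 7]

535 = 10×52 + 15
52 = 3×15 + 7
15 = 2×7 + 1
7 = 7×1 + 0  (stop)
So 535/52 = [10; 3, 2, 7].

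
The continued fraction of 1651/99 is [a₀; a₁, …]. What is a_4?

1

1651 = 16·99 + 67   →  a_0 = 16
99 = 1·67 + 32   →  a_1 = 1
67 = 2·32 + 3   →  a_2 = 2
32 = 10·3 + 2   →  a_3 = 10
3 = 1·2 + 1   →  a_4 = 1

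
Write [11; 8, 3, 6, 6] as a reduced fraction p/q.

10820/973

Fold from the inside: start with 6/1.
  6 + 1/6 = 37/6
  3 + 6/37 = 117/37
  8 + 37/117 = 973/117
  11 + 117/973 = 10820/973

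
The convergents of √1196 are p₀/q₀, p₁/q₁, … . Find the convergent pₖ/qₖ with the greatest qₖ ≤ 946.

√1196 = [34; 1, 1, 2, 1, 1, 68, …] (period length 6).
Convergents:
  p_0/q_0 = 34/1
  p_1/q_1 = 35/1
  p_2/q_2 = 69/2
  p_3/q_3 = 173/5
  p_4/q_4 = 242/7
  p_5/q_5 = 415/12
  p_6/q_6 = 28462/823
  p_7/q_7 = 28877/835
  p_8/q_8 = 57339/1658
q_7 = 835 ≤ 946 < 1658 = q_8, so the answer is 28877/835.

28877/835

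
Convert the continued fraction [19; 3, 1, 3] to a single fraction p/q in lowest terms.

Using pₖ = aₖpₖ₋₁ + pₖ₋₂ and qₖ = aₖqₖ₋₁ + qₖ₋₂:
  k=0: a=19, p=19, q=1
  k=1: a=3, p=58, q=3
  k=2: a=1, p=77, q=4
  k=3: a=3, p=289, q=15

289/15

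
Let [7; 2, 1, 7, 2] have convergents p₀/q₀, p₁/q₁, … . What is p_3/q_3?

Using pₖ = aₖpₖ₋₁ + pₖ₋₂, qₖ = aₖqₖ₋₁ + qₖ₋₂ (with p₋₁=1, p₋₂=0, q₋₁=0, q₋₂=1):
  k=0: a=7, p=7, q=1
  k=1: a=2, p=15, q=2
  k=2: a=1, p=22, q=3
  k=3: a=7, p=169, q=23

169/23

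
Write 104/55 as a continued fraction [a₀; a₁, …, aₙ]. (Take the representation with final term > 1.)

[1; 1, 8, 6]

104 = 1*55 + 49
55 = 1*49 + 6
49 = 8*6 + 1
6 = 6*1 + 0  (stop)
So 104/55 = [1; 1, 8, 6].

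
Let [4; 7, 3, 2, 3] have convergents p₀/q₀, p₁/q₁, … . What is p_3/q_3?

Using pₖ = aₖpₖ₋₁ + pₖ₋₂, qₖ = aₖqₖ₋₁ + qₖ₋₂ (with p₋₁=1, p₋₂=0, q₋₁=0, q₋₂=1):
  k=0: a=4, p=4, q=1
  k=1: a=7, p=29, q=7
  k=2: a=3, p=91, q=22
  k=3: a=2, p=211, q=51

211/51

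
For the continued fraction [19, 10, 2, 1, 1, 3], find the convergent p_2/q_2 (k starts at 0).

Using pₖ = aₖpₖ₋₁ + pₖ₋₂, qₖ = aₖqₖ₋₁ + qₖ₋₂ (with p₋₁=1, p₋₂=0, q₋₁=0, q₋₂=1):
  k=0: a=19, p=19, q=1
  k=1: a=10, p=191, q=10
  k=2: a=2, p=401, q=21

401/21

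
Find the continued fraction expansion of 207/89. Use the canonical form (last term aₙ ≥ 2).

[2; 3, 14, 2]

207 = 2·89 + 29
89 = 3·29 + 2
29 = 14·2 + 1
2 = 2·1 + 0  (stop)
So 207/89 = [2; 3, 14, 2].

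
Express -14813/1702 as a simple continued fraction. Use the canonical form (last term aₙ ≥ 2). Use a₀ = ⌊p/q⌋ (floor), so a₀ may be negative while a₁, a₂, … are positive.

[-9; 3, 2, 1, 2, 2, 1, 18]

-14813 = -9·1702 + 505
1702 = 3·505 + 187
505 = 2·187 + 131
187 = 1·131 + 56
131 = 2·56 + 19
56 = 2·19 + 18
19 = 1·18 + 1
18 = 18·1 + 0  (stop)
So -14813/1702 = [-9; 3, 2, 1, 2, 2, 1, 18].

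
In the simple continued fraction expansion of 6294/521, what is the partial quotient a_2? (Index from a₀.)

2

6294 = 12·521 + 42   →  a_0 = 12
521 = 12·42 + 17   →  a_1 = 12
42 = 2·17 + 8   →  a_2 = 2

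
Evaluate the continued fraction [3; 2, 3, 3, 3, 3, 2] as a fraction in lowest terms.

Using pₖ = aₖpₖ₋₁ + pₖ₋₂ and qₖ = aₖqₖ₋₁ + qₖ₋₂:
  k=0: a=3, p=3, q=1
  k=1: a=2, p=7, q=2
  k=2: a=3, p=24, q=7
  k=3: a=3, p=79, q=23
  k=4: a=3, p=261, q=76
  k=5: a=3, p=862, q=251
  k=6: a=2, p=1985, q=578

1985/578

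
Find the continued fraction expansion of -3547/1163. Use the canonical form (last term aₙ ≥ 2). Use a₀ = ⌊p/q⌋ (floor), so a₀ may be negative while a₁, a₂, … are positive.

[-4; 1, 19, 19, 3]

-3547 = -4·1163 + 1105
1163 = 1·1105 + 58
1105 = 19·58 + 3
58 = 19·3 + 1
3 = 3·1 + 0  (stop)
So -3547/1163 = [-4; 1, 19, 19, 3].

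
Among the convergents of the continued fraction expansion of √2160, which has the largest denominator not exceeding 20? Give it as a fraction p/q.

883/19

√2160 = [46; 2, 9, 1, 4, 1, 9, 2, 92, …] (period length 8).
Convergents:
  p_0/q_0 = 46/1
  p_1/q_1 = 93/2
  p_2/q_2 = 883/19
  p_3/q_3 = 976/21
q_2 = 19 ≤ 20 < 21 = q_3, so the answer is 883/19.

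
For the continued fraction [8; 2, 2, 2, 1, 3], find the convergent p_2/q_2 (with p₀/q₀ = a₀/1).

Using pₖ = aₖpₖ₋₁ + pₖ₋₂, qₖ = aₖqₖ₋₁ + qₖ₋₂ (with p₋₁=1, p₋₂=0, q₋₁=0, q₋₂=1):
  k=0: a=8, p=8, q=1
  k=1: a=2, p=17, q=2
  k=2: a=2, p=42, q=5

42/5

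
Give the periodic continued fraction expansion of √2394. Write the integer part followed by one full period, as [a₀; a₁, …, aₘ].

[48; 1, 12, 1, 96]

a₀ = ⌊√2394⌋ = 48.
With m₀=0, d₀=1 and mₖ₊₁ = dₖaₖ − mₖ, dₖ₊₁ = (n − mₖ₊₁²)/dₖ, aₖ₊₁ = ⌊(a₀+mₖ₊₁)/dₖ₊₁⌋:
  k=1: m=48, d=90, a=1
  k=2: m=42, d=7, a=12
  k=3: m=42, d=90, a=1
  k=4: m=48, d=1, a=96
d=1 and a=2a₀=96 at k=4, so the next step gives (m, d) = (48, 90) again — its k=1 value — and the period has length 4.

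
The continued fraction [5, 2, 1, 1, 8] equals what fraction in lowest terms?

232/43

Fold from the inside: start with 8/1.
  1 + 1/8 = 9/8
  1 + 8/9 = 17/9
  2 + 9/17 = 43/17
  5 + 17/43 = 232/43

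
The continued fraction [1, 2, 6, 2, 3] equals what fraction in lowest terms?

142/97

Fold from the inside: start with 3/1.
  2 + 1/3 = 7/3
  6 + 3/7 = 45/7
  2 + 7/45 = 97/45
  1 + 45/97 = 142/97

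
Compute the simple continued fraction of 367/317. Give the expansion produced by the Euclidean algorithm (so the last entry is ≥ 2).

[1; 6, 2, 1, 16]

367 = 1*317 + 50
317 = 6*50 + 17
50 = 2*17 + 16
17 = 1*16 + 1
16 = 16*1 + 0  (stop)
So 367/317 = [1; 6, 2, 1, 16].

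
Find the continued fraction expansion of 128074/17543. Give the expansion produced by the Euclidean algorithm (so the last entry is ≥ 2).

128074 = 7×17543 + 5273
17543 = 3×5273 + 1724
5273 = 3×1724 + 101
1724 = 17×101 + 7
101 = 14×7 + 3
7 = 2×3 + 1
3 = 3×1 + 0  (stop)
So 128074/17543 = [7; 3, 3, 17, 14, 2, 3].

[7; 3, 3, 17, 14, 2, 3]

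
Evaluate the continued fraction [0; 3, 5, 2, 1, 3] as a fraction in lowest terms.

Fold from the inside: start with 3/1.
  1 + 1/3 = 4/3
  2 + 3/4 = 11/4
  5 + 4/11 = 59/11
  3 + 11/59 = 188/59
  0 + 59/188 = 59/188

59/188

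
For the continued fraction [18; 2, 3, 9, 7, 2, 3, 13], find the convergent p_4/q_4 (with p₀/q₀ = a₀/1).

Using pₖ = aₖpₖ₋₁ + pₖ₋₂, qₖ = aₖqₖ₋₁ + qₖ₋₂ (with p₋₁=1, p₋₂=0, q₋₁=0, q₋₂=1):
  k=0: a=18, p=18, q=1
  k=1: a=2, p=37, q=2
  k=2: a=3, p=129, q=7
  k=3: a=9, p=1198, q=65
  k=4: a=7, p=8515, q=462

8515/462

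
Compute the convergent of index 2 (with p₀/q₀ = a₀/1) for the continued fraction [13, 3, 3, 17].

133/10

Using pₖ = aₖpₖ₋₁ + pₖ₋₂, qₖ = aₖqₖ₋₁ + qₖ₋₂ (with p₋₁=1, p₋₂=0, q₋₁=0, q₋₂=1):
  k=0: a=13, p=13, q=1
  k=1: a=3, p=40, q=3
  k=2: a=3, p=133, q=10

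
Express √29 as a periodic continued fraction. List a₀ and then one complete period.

[5; 2, 1, 1, 2, 10]

a₀ = ⌊√29⌋ = 5.
With m₀=0, d₀=1 and mₖ₊₁ = dₖaₖ − mₖ, dₖ₊₁ = (n − mₖ₊₁²)/dₖ, aₖ₊₁ = ⌊(a₀+mₖ₊₁)/dₖ₊₁⌋:
  k=1: m=5, d=4, a=2
  k=2: m=3, d=5, a=1
  k=3: m=2, d=5, a=1
  k=4: m=3, d=4, a=2
  k=5: m=5, d=1, a=10
d=1 and a=2a₀=10 at k=5, so the next step gives (m, d) = (5, 4) again — its k=1 value — and the period has length 5.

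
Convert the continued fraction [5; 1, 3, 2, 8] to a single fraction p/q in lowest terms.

439/76

Fold from the inside: start with 8/1.
  2 + 1/8 = 17/8
  3 + 8/17 = 59/17
  1 + 17/59 = 76/59
  5 + 59/76 = 439/76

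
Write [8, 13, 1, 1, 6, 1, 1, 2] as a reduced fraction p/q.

7759/961

Fold from the inside: start with 2/1.
  1 + 1/2 = 3/2
  1 + 2/3 = 5/3
  6 + 3/5 = 33/5
  1 + 5/33 = 38/33
  1 + 33/38 = 71/38
  13 + 38/71 = 961/71
  8 + 71/961 = 7759/961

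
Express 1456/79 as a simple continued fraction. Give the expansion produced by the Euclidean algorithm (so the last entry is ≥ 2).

[18; 2, 3, 11]

1456 = 18·79 + 34
79 = 2·34 + 11
34 = 3·11 + 1
11 = 11·1 + 0  (stop)
So 1456/79 = [18; 2, 3, 11].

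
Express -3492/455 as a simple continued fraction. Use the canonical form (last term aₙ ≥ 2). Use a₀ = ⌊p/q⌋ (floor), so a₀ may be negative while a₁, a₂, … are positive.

[-8; 3, 13, 2, 5]

-3492 = -8*455 + 148
455 = 3*148 + 11
148 = 13*11 + 5
11 = 2*5 + 1
5 = 5*1 + 0  (stop)
So -3492/455 = [-8; 3, 13, 2, 5].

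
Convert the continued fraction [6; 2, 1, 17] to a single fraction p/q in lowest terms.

Fold from the inside: start with 17/1.
  1 + 1/17 = 18/17
  2 + 17/18 = 53/18
  6 + 18/53 = 336/53

336/53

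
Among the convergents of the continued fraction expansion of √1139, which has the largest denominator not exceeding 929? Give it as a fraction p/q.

27303/809

√1139 = [33; 1, 2, 1, 66, …] (period length 4).
Convergents:
  p_0/q_0 = 33/1
  p_1/q_1 = 34/1
  p_2/q_2 = 101/3
  p_3/q_3 = 135/4
  p_4/q_4 = 9011/267
  p_5/q_5 = 9146/271
  p_6/q_6 = 27303/809
  p_7/q_7 = 36449/1080
q_6 = 809 ≤ 929 < 1080 = q_7, so the answer is 27303/809.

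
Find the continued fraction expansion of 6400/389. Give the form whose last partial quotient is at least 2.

6400 = 16*389 + 176
389 = 2*176 + 37
176 = 4*37 + 28
37 = 1*28 + 9
28 = 3*9 + 1
9 = 9*1 + 0  (stop)
So 6400/389 = [16; 2, 4, 1, 3, 9].

[16; 2, 4, 1, 3, 9]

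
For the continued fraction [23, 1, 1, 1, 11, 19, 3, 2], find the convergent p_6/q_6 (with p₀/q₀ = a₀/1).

48237/2039

Using pₖ = aₖpₖ₋₁ + pₖ₋₂, qₖ = aₖqₖ₋₁ + qₖ₋₂ (with p₋₁=1, p₋₂=0, q₋₁=0, q₋₂=1):
  k=0: a=23, p=23, q=1
  k=1: a=1, p=24, q=1
  k=2: a=1, p=47, q=2
  k=3: a=1, p=71, q=3
  k=4: a=11, p=828, q=35
  k=5: a=19, p=15803, q=668
  k=6: a=3, p=48237, q=2039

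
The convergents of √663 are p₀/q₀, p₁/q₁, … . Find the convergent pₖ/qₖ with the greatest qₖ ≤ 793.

√663 = [25; 1, 2, 1, 50, …] (period length 4).
Convergents:
  p_0/q_0 = 25/1
  p_1/q_1 = 26/1
  p_2/q_2 = 77/3
  p_3/q_3 = 103/4
  p_4/q_4 = 5227/203
  p_5/q_5 = 5330/207
  p_6/q_6 = 15887/617
  p_7/q_7 = 21217/824
q_6 = 617 ≤ 793 < 824 = q_7, so the answer is 15887/617.

15887/617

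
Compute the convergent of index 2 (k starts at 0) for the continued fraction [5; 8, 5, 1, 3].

210/41

Using pₖ = aₖpₖ₋₁ + pₖ₋₂, qₖ = aₖqₖ₋₁ + qₖ₋₂ (with p₋₁=1, p₋₂=0, q₋₁=0, q₋₂=1):
  k=0: a=5, p=5, q=1
  k=1: a=8, p=41, q=8
  k=2: a=5, p=210, q=41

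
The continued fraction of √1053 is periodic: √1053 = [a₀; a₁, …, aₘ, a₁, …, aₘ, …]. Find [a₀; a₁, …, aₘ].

[32; 2, 4, 2, 64]

a₀ = ⌊√1053⌋ = 32.
With m₀=0, d₀=1 and mₖ₊₁ = dₖaₖ − mₖ, dₖ₊₁ = (n − mₖ₊₁²)/dₖ, aₖ₊₁ = ⌊(a₀+mₖ₊₁)/dₖ₊₁⌋:
  k=1: m=32, d=29, a=2
  k=2: m=26, d=13, a=4
  k=3: m=26, d=29, a=2
  k=4: m=32, d=1, a=64
d=1 and a=2a₀=64 at k=4, so the next step gives (m, d) = (32, 29) again — its k=1 value — and the period has length 4.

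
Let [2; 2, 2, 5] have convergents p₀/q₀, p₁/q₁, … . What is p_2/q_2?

Using pₖ = aₖpₖ₋₁ + pₖ₋₂, qₖ = aₖqₖ₋₁ + qₖ₋₂ (with p₋₁=1, p₋₂=0, q₋₁=0, q₋₂=1):
  k=0: a=2, p=2, q=1
  k=1: a=2, p=5, q=2
  k=2: a=2, p=12, q=5

12/5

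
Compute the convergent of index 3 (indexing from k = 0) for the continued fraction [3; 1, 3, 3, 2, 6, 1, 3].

49/13

Using pₖ = aₖpₖ₋₁ + pₖ₋₂, qₖ = aₖqₖ₋₁ + qₖ₋₂ (with p₋₁=1, p₋₂=0, q₋₁=0, q₋₂=1):
  k=0: a=3, p=3, q=1
  k=1: a=1, p=4, q=1
  k=2: a=3, p=15, q=4
  k=3: a=3, p=49, q=13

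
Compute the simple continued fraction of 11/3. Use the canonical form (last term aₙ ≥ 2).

11 = 3·3 + 2
3 = 1·2 + 1
2 = 2·1 + 0  (stop)
So 11/3 = [3; 1, 2].

[3; 1, 2]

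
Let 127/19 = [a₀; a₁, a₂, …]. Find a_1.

1

127 = 6·19 + 13   →  a_0 = 6
19 = 1·13 + 6   →  a_1 = 1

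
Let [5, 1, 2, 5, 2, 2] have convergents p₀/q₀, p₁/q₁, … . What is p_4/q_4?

199/35

Using pₖ = aₖpₖ₋₁ + pₖ₋₂, qₖ = aₖqₖ₋₁ + qₖ₋₂ (with p₋₁=1, p₋₂=0, q₋₁=0, q₋₂=1):
  k=0: a=5, p=5, q=1
  k=1: a=1, p=6, q=1
  k=2: a=2, p=17, q=3
  k=3: a=5, p=91, q=16
  k=4: a=2, p=199, q=35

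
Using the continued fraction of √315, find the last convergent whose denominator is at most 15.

71/4

√315 = [17; 1, 2, 1, 34, …] (period length 4).
Convergents:
  p_0/q_0 = 17/1
  p_1/q_1 = 18/1
  p_2/q_2 = 53/3
  p_3/q_3 = 71/4
  p_4/q_4 = 2467/139
q_3 = 4 ≤ 15 < 139 = q_4, so the answer is 71/4.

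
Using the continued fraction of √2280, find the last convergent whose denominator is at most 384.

18288/383

√2280 = [47; 1, 2, 1, 94, …] (period length 4).
Convergents:
  p_0/q_0 = 47/1
  p_1/q_1 = 48/1
  p_2/q_2 = 143/3
  p_3/q_3 = 191/4
  p_4/q_4 = 18097/379
  p_5/q_5 = 18288/383
  p_6/q_6 = 54673/1145
q_5 = 383 ≤ 384 < 1145 = q_6, so the answer is 18288/383.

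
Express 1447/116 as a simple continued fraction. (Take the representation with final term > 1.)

[12; 2, 9, 6]

1447 = 12×116 + 55
116 = 2×55 + 6
55 = 9×6 + 1
6 = 6×1 + 0  (stop)
So 1447/116 = [12; 2, 9, 6].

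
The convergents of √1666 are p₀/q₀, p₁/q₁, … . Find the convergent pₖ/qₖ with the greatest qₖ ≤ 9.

√1666 = [40; 1, 4, 2, 4, 1, 80, …] (period length 6).
Convergents:
  p_0/q_0 = 40/1
  p_1/q_1 = 41/1
  p_2/q_2 = 204/5
  p_3/q_3 = 449/11
q_2 = 5 ≤ 9 < 11 = q_3, so the answer is 204/5.

204/5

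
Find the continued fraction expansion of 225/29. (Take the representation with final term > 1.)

225 = 7*29 + 22
29 = 1*22 + 7
22 = 3*7 + 1
7 = 7*1 + 0  (stop)
So 225/29 = [7; 1, 3, 7].

[7; 1, 3, 7]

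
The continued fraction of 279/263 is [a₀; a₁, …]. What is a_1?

16

279 = 1·263 + 16   →  a_0 = 1
263 = 16·16 + 7   →  a_1 = 16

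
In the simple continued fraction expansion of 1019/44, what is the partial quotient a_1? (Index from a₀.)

1019 = 23·44 + 7   →  a_0 = 23
44 = 6·7 + 2   →  a_1 = 6

6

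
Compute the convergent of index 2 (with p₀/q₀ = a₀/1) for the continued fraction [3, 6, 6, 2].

117/37

Using pₖ = aₖpₖ₋₁ + pₖ₋₂, qₖ = aₖqₖ₋₁ + qₖ₋₂ (with p₋₁=1, p₋₂=0, q₋₁=0, q₋₂=1):
  k=0: a=3, p=3, q=1
  k=1: a=6, p=19, q=6
  k=2: a=6, p=117, q=37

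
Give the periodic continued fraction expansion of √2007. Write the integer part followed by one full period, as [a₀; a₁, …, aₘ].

a₀ = ⌊√2007⌋ = 44.

[44; 1, 3, 1, 88]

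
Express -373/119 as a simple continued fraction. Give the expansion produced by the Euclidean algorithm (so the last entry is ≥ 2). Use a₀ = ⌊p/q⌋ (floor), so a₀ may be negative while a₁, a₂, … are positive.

-373 = -4×119 + 103
119 = 1×103 + 16
103 = 6×16 + 7
16 = 2×7 + 2
7 = 3×2 + 1
2 = 2×1 + 0  (stop)
So -373/119 = [-4; 1, 6, 2, 3, 2].

[-4; 1, 6, 2, 3, 2]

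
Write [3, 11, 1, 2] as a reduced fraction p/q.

Fold from the inside: start with 2/1.
  1 + 1/2 = 3/2
  11 + 2/3 = 35/3
  3 + 3/35 = 108/35

108/35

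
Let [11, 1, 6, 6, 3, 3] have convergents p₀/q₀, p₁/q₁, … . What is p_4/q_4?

1613/136

Using pₖ = aₖpₖ₋₁ + pₖ₋₂, qₖ = aₖqₖ₋₁ + qₖ₋₂ (with p₋₁=1, p₋₂=0, q₋₁=0, q₋₂=1):
  k=0: a=11, p=11, q=1
  k=1: a=1, p=12, q=1
  k=2: a=6, p=83, q=7
  k=3: a=6, p=510, q=43
  k=4: a=3, p=1613, q=136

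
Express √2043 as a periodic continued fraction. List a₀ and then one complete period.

a₀ = ⌊√2043⌋ = 45.

[45; 5, 90]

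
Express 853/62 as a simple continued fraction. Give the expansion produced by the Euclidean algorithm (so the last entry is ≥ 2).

[13; 1, 3, 7, 2]

853 = 13*62 + 47
62 = 1*47 + 15
47 = 3*15 + 2
15 = 7*2 + 1
2 = 2*1 + 0  (stop)
So 853/62 = [13; 1, 3, 7, 2].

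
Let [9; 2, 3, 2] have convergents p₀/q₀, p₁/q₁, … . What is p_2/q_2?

Using pₖ = aₖpₖ₋₁ + pₖ₋₂, qₖ = aₖqₖ₋₁ + qₖ₋₂ (with p₋₁=1, p₋₂=0, q₋₁=0, q₋₂=1):
  k=0: a=9, p=9, q=1
  k=1: a=2, p=19, q=2
  k=2: a=3, p=66, q=7

66/7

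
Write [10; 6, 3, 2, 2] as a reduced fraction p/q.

1087/107

Using pₖ = aₖpₖ₋₁ + pₖ₋₂ and qₖ = aₖqₖ₋₁ + qₖ₋₂:
  k=0: a=10, p=10, q=1
  k=1: a=6, p=61, q=6
  k=2: a=3, p=193, q=19
  k=3: a=2, p=447, q=44
  k=4: a=2, p=1087, q=107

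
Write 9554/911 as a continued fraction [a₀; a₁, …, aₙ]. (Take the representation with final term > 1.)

9554 = 10·911 + 444
911 = 2·444 + 23
444 = 19·23 + 7
23 = 3·7 + 2
7 = 3·2 + 1
2 = 2·1 + 0  (stop)
So 9554/911 = [10; 2, 19, 3, 3, 2].

[10; 2, 19, 3, 3, 2]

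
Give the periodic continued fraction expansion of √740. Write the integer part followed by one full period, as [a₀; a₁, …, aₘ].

[27; 4, 1, 12, 1, 4, 54]

a₀ = ⌊√740⌋ = 27.
With m₀=0, d₀=1 and mₖ₊₁ = dₖaₖ − mₖ, dₖ₊₁ = (n − mₖ₊₁²)/dₖ, aₖ₊₁ = ⌊(a₀+mₖ₊₁)/dₖ₊₁⌋:
  k=1: m=27, d=11, a=4
  k=2: m=17, d=41, a=1
  k=3: m=24, d=4, a=12
  k=4: m=24, d=41, a=1
  k=5: m=17, d=11, a=4
  k=6: m=27, d=1, a=54
d=1 and a=2a₀=54 at k=6, so the next step gives (m, d) = (27, 11) again — its k=1 value — and the period has length 6.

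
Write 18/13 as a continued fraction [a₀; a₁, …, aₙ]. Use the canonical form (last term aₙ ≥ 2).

[1; 2, 1, 1, 2]

18 = 1×13 + 5
13 = 2×5 + 3
5 = 1×3 + 2
3 = 1×2 + 1
2 = 2×1 + 0  (stop)
So 18/13 = [1; 2, 1, 1, 2].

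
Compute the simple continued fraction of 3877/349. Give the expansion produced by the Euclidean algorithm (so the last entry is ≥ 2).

[11; 9, 5, 2, 3]

3877 = 11*349 + 38
349 = 9*38 + 7
38 = 5*7 + 3
7 = 2*3 + 1
3 = 3*1 + 0  (stop)
So 3877/349 = [11; 9, 5, 2, 3].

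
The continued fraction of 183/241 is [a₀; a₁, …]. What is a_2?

3

183 = 0·241 + 183   →  a_0 = 0
241 = 1·183 + 58   →  a_1 = 1
183 = 3·58 + 9   →  a_2 = 3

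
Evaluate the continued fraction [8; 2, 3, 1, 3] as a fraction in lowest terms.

287/34

Fold from the inside: start with 3/1.
  1 + 1/3 = 4/3
  3 + 3/4 = 15/4
  2 + 4/15 = 34/15
  8 + 15/34 = 287/34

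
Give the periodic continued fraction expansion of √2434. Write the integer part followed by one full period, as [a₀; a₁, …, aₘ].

a₀ = ⌊√2434⌋ = 49.

[49; 2, 1, 48, 1, 2, 98]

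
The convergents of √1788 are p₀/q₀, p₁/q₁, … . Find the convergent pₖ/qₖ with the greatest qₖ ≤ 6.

169/4

√1788 = [42; 3, 1, 1, 20, 1, 1, 3, 84, …] (period length 8).
Convergents:
  p_0/q_0 = 42/1
  p_1/q_1 = 127/3
  p_2/q_2 = 169/4
  p_3/q_3 = 296/7
q_2 = 4 ≤ 6 < 7 = q_3, so the answer is 169/4.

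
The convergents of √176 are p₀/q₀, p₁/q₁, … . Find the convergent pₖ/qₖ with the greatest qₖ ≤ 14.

√176 = [13; 3, 1, 3, 26, …] (period length 4).
Convergents:
  p_0/q_0 = 13/1
  p_1/q_1 = 40/3
  p_2/q_2 = 53/4
  p_3/q_3 = 199/15
q_2 = 4 ≤ 14 < 15 = q_3, so the answer is 53/4.

53/4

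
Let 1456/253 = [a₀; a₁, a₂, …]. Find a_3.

12

1456 = 5·253 + 191   →  a_0 = 5
253 = 1·191 + 62   →  a_1 = 1
191 = 3·62 + 5   →  a_2 = 3
62 = 12·5 + 2   →  a_3 = 12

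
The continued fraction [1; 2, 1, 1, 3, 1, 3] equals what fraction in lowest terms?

121/87

Fold from the inside: start with 3/1.
  1 + 1/3 = 4/3
  3 + 3/4 = 15/4
  1 + 4/15 = 19/15
  1 + 15/19 = 34/19
  2 + 19/34 = 87/34
  1 + 34/87 = 121/87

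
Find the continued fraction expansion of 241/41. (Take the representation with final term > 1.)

241 = 5×41 + 36
41 = 1×36 + 5
36 = 7×5 + 1
5 = 5×1 + 0  (stop)
So 241/41 = [5; 1, 7, 5].

[5; 1, 7, 5]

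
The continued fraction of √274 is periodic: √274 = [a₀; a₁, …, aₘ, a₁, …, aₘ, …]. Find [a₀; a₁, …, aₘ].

a₀ = ⌊√274⌋ = 16.
With m₀=0, d₀=1 and mₖ₊₁ = dₖaₖ − mₖ, dₖ₊₁ = (n − mₖ₊₁²)/dₖ, aₖ₊₁ = ⌊(a₀+mₖ₊₁)/dₖ₊₁⌋:
  k=1: m=16, d=18, a=1
  k=2: m=2, d=15, a=1
  k=3: m=13, d=7, a=4
  k=4: m=15, d=7, a=4
  k=5: m=13, d=15, a=1
  k=6: m=2, d=18, a=1
  k=7: m=16, d=1, a=32
d=1 and a=2a₀=32 at k=7, so the next step gives (m, d) = (16, 18) again — its k=1 value — and the period has length 7.

[16; 1, 1, 4, 4, 1, 1, 32]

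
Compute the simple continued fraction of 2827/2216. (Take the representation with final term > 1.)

2827 = 1*2216 + 611
2216 = 3*611 + 383
611 = 1*383 + 228
383 = 1*228 + 155
228 = 1*155 + 73
155 = 2*73 + 9
73 = 8*9 + 1
9 = 9*1 + 0  (stop)
So 2827/2216 = [1; 3, 1, 1, 1, 2, 8, 9].

[1; 3, 1, 1, 1, 2, 8, 9]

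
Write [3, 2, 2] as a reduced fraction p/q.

Using pₖ = aₖpₖ₋₁ + pₖ₋₂ and qₖ = aₖqₖ₋₁ + qₖ₋₂:
  k=0: a=3, p=3, q=1
  k=1: a=2, p=7, q=2
  k=2: a=2, p=17, q=5

17/5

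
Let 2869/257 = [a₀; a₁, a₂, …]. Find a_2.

8

2869 = 11·257 + 42   →  a_0 = 11
257 = 6·42 + 5   →  a_1 = 6
42 = 8·5 + 2   →  a_2 = 8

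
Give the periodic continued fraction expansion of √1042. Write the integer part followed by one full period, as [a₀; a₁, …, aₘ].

a₀ = ⌊√1042⌋ = 32.
With m₀=0, d₀=1 and mₖ₊₁ = dₖaₖ − mₖ, dₖ₊₁ = (n − mₖ₊₁²)/dₖ, aₖ₊₁ = ⌊(a₀+mₖ₊₁)/dₖ₊₁⌋:
  k=1: m=32, d=18, a=3
  k=2: m=22, d=31, a=1
  k=3: m=9, d=31, a=1
  k=4: m=22, d=18, a=3
  k=5: m=32, d=1, a=64
d=1 and a=2a₀=64 at k=5, so the next step gives (m, d) = (32, 18) again — its k=1 value — and the period has length 5.

[32; 3, 1, 1, 3, 64]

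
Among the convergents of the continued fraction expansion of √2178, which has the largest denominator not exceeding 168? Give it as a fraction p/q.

√2178 = [46; 1, 2, 46, 2, 1, 92, …] (period length 6).
Convergents:
  p_0/q_0 = 46/1
  p_1/q_1 = 47/1
  p_2/q_2 = 140/3
  p_3/q_3 = 6487/139
  p_4/q_4 = 13114/281
q_3 = 139 ≤ 168 < 281 = q_4, so the answer is 6487/139.

6487/139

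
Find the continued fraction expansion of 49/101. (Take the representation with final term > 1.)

49 = 0×101 + 49
101 = 2×49 + 3
49 = 16×3 + 1
3 = 3×1 + 0  (stop)
So 49/101 = [0; 2, 16, 3].

[0; 2, 16, 3]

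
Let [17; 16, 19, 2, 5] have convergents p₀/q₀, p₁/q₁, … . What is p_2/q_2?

Using pₖ = aₖpₖ₋₁ + pₖ₋₂, qₖ = aₖqₖ₋₁ + qₖ₋₂ (with p₋₁=1, p₋₂=0, q₋₁=0, q₋₂=1):
  k=0: a=17, p=17, q=1
  k=1: a=16, p=273, q=16
  k=2: a=19, p=5204, q=305

5204/305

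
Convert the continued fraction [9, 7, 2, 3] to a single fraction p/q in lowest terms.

475/52

Using pₖ = aₖpₖ₋₁ + pₖ₋₂ and qₖ = aₖqₖ₋₁ + qₖ₋₂:
  k=0: a=9, p=9, q=1
  k=1: a=7, p=64, q=7
  k=2: a=2, p=137, q=15
  k=3: a=3, p=475, q=52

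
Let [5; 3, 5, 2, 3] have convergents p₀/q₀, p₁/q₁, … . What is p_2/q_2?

85/16

Using pₖ = aₖpₖ₋₁ + pₖ₋₂, qₖ = aₖqₖ₋₁ + qₖ₋₂ (with p₋₁=1, p₋₂=0, q₋₁=0, q₋₂=1):
  k=0: a=5, p=5, q=1
  k=1: a=3, p=16, q=3
  k=2: a=5, p=85, q=16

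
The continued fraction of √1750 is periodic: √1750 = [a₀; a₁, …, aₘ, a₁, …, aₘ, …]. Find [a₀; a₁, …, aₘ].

[41; 1, 4, 1, 82]

a₀ = ⌊√1750⌋ = 41.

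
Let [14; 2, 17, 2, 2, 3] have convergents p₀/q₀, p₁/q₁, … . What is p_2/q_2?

507/35

Using pₖ = aₖpₖ₋₁ + pₖ₋₂, qₖ = aₖqₖ₋₁ + qₖ₋₂ (with p₋₁=1, p₋₂=0, q₋₁=0, q₋₂=1):
  k=0: a=14, p=14, q=1
  k=1: a=2, p=29, q=2
  k=2: a=17, p=507, q=35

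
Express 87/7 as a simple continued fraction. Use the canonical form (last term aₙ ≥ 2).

87 = 12*7 + 3
7 = 2*3 + 1
3 = 3*1 + 0  (stop)
So 87/7 = [12; 2, 3].

[12; 2, 3]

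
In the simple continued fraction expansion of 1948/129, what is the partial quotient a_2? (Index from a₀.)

1

1948 = 15·129 + 13   →  a_0 = 15
129 = 9·13 + 12   →  a_1 = 9
13 = 1·12 + 1   →  a_2 = 1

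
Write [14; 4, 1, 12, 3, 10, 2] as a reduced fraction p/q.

Using pₖ = aₖpₖ₋₁ + pₖ₋₂ and qₖ = aₖqₖ₋₁ + qₖ₋₂:
  k=0: a=14, p=14, q=1
  k=1: a=4, p=57, q=4
  k=2: a=1, p=71, q=5
  k=3: a=12, p=909, q=64
  k=4: a=3, p=2798, q=197
  k=5: a=10, p=28889, q=2034
  k=6: a=2, p=60576, q=4265

60576/4265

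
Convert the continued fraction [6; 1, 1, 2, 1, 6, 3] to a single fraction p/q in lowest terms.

Using pₖ = aₖpₖ₋₁ + pₖ₋₂ and qₖ = aₖqₖ₋₁ + qₖ₋₂:
  k=0: a=6, p=6, q=1
  k=1: a=1, p=7, q=1
  k=2: a=1, p=13, q=2
  k=3: a=2, p=33, q=5
  k=4: a=1, p=46, q=7
  k=5: a=6, p=309, q=47
  k=6: a=3, p=973, q=148

973/148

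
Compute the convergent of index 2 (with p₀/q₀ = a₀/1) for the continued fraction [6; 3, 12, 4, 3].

234/37

Using pₖ = aₖpₖ₋₁ + pₖ₋₂, qₖ = aₖqₖ₋₁ + qₖ₋₂ (with p₋₁=1, p₋₂=0, q₋₁=0, q₋₂=1):
  k=0: a=6, p=6, q=1
  k=1: a=3, p=19, q=3
  k=2: a=12, p=234, q=37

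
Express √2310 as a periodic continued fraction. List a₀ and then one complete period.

[48; 16, 96]

a₀ = ⌊√2310⌋ = 48.
With m₀=0, d₀=1 and mₖ₊₁ = dₖaₖ − mₖ, dₖ₊₁ = (n − mₖ₊₁²)/dₖ, aₖ₊₁ = ⌊(a₀+mₖ₊₁)/dₖ₊₁⌋:
  k=1: m=48, d=6, a=16
  k=2: m=48, d=1, a=96
d=1 and a=2a₀=96 at k=2, so the next step gives (m, d) = (48, 6) again — its k=1 value — and the period has length 2.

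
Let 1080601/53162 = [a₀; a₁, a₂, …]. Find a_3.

11

1080601 = 20·53162 + 17361   →  a_0 = 20
53162 = 3·17361 + 1079   →  a_1 = 3
17361 = 16·1079 + 97   →  a_2 = 16
1079 = 11·97 + 12   →  a_3 = 11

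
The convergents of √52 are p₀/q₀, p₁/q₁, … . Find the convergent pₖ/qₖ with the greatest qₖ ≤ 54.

137/19

√52 = [7; 4, 1, 2, 1, 4, 14, …] (period length 6).
Convergents:
  p_0/q_0 = 7/1
  p_1/q_1 = 29/4
  p_2/q_2 = 36/5
  p_3/q_3 = 101/14
  p_4/q_4 = 137/19
  p_5/q_5 = 649/90
q_4 = 19 ≤ 54 < 90 = q_5, so the answer is 137/19.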